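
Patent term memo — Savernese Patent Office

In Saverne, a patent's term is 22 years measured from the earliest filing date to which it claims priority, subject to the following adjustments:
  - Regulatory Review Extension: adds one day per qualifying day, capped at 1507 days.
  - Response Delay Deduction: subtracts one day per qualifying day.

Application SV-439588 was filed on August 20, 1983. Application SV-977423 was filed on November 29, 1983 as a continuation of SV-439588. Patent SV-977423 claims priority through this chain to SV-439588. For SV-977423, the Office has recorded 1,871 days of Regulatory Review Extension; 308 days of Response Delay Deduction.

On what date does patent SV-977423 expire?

Earliest priority filing: 20 August 1983.
Base term: 20 August 1983 + 22 years → 20 August 2005.
Regulatory Review Extension: 1871 days claimed exceeds the 1507-day cap, so +1507 days → 5 October 2009.
Response Delay Deduction: −308 days → 1 December 2008.

December 1, 2008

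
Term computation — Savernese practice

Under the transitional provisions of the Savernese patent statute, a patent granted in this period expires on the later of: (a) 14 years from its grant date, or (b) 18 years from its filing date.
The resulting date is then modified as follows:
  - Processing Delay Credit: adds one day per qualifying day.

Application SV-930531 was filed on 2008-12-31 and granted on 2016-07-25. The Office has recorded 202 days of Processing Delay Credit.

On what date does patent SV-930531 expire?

2031-02-12

(a) grant + 14 years → 25 July 2030.
(b) filing + 18 years → 31 December 2026.
Later of the two: 25 July 2030.
Processing Delay Credit: +202 days → 12 February 2031.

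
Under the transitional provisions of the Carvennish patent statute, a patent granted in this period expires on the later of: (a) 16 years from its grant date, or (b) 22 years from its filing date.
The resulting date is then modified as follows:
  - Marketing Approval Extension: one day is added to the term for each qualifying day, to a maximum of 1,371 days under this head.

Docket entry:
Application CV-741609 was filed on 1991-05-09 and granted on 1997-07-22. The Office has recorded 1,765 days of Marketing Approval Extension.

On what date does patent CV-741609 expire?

(a) grant + 16 years → 22 July 2013.
(b) filing + 22 years → 9 May 2013.
Later of the two: 22 July 2013.
Marketing Approval Extension: 1765 days claimed exceeds the 1371-day cap, so +1371 days → 23 April 2017.

2017-04-23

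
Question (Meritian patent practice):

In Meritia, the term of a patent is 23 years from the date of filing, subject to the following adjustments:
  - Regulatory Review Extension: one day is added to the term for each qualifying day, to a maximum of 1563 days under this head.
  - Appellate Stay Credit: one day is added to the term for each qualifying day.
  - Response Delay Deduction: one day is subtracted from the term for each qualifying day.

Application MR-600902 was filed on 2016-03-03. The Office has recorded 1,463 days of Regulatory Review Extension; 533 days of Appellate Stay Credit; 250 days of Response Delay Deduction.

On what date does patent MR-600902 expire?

December 13, 2043

Base term: filing date + 23 years → 3 March 2039.
Regulatory Review Extension: 1463 days (within the 1563-day cap) → +1463 days → 5 March 2043.
Appellate Stay Credit: +533 days → 19 August 2044.
Response Delay Deduction: −250 days → 13 December 2043.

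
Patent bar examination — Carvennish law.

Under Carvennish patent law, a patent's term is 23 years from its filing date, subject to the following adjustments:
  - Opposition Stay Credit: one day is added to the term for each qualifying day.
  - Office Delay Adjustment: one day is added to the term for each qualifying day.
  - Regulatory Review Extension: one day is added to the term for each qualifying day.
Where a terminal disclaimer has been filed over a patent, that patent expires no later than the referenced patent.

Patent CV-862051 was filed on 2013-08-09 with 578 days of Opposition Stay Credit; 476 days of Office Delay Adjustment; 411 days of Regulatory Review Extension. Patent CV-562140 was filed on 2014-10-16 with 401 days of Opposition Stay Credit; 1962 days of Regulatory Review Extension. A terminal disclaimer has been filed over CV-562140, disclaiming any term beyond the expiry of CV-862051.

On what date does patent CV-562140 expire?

Natural term of CV-562140:
  Base: filing + 23 years → 16 October 2037.
  Opposition Stay Credit: +401 days → 21 November 2038.
  Regulatory Review Extension: +1962 days → 5 April 2044.
Expiry of referenced patent CV-862051:
  Base: filing + 23 years → 9 August 2036.
  Opposition Stay Credit: +578 days → 10 March 2038.
  Office Delay Adjustment: +476 days → 29 June 2039.
  Regulatory Review Extension: +411 days → 13 August 2040.
Terminal disclaimer: CV-562140 expires on the earlier of 5 April 2044 and 13 August 2040.

2040-08-13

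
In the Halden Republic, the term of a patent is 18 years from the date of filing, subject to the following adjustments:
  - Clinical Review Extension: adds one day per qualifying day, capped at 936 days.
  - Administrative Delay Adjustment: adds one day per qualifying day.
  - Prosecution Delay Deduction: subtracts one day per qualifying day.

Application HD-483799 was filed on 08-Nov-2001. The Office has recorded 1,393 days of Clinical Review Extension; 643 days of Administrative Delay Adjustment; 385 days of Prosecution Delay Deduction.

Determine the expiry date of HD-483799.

Base term: filing date + 18 years → 8 November 2019.
Clinical Review Extension: 1393 days claimed exceeds the 936-day cap, so +936 days → 1 June 2022.
Administrative Delay Adjustment: +643 days → 5 March 2024.
Prosecution Delay Deduction: −385 days → 14 February 2023.

February 14, 2023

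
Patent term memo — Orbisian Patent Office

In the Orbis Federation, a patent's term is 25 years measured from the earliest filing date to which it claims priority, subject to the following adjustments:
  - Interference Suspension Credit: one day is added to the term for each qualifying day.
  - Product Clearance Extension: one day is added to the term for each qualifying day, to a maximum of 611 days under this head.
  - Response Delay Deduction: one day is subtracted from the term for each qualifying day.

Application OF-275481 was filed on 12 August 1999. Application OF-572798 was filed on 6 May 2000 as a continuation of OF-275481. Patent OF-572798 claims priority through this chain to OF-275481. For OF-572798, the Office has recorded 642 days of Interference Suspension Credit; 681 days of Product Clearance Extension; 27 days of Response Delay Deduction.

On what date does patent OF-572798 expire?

2027-12-21

Earliest priority filing: 12 August 1999.
Base term: 12 August 1999 + 25 years → 12 August 2024.
Interference Suspension Credit: +642 days → 16 May 2026.
Product Clearance Extension: 681 days claimed exceeds the 611-day cap, so +611 days → 17 January 2028.
Response Delay Deduction: −27 days → 21 December 2027.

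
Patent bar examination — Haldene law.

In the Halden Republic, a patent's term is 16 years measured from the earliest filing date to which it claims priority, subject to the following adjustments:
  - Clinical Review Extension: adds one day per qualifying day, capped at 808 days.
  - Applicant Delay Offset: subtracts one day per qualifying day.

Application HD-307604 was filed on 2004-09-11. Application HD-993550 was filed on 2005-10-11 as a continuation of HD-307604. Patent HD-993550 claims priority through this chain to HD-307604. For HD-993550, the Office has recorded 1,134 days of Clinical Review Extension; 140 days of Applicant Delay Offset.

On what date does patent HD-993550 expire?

Earliest priority filing: 11 September 2004.
Base term: 11 September 2004 + 16 years → 11 September 2020.
Clinical Review Extension: 1134 days claimed exceeds the 808-day cap, so +808 days → 28 November 2022.
Applicant Delay Offset: −140 days → 11 July 2022.

2022-07-11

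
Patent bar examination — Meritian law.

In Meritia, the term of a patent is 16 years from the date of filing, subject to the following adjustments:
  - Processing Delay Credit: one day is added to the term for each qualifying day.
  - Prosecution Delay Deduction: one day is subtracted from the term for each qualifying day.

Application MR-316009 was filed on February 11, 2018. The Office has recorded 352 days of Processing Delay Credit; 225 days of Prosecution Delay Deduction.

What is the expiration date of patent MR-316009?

Base term: filing date + 16 years → 11 February 2034.
Processing Delay Credit: +352 days → 29 January 2035.
Prosecution Delay Deduction: −225 days → 18 June 2034.

2034-06-18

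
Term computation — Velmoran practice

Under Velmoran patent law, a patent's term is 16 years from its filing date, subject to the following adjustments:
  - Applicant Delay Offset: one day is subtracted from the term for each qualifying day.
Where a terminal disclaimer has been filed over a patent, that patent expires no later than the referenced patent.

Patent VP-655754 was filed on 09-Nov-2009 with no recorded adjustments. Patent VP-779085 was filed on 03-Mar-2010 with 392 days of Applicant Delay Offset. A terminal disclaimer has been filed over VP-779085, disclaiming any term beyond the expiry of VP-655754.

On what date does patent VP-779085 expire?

Natural term of VP-779085:
  Base: filing + 16 years → 3 March 2026.
  Applicant Delay Offset: −392 days → 4 February 2025.
Expiry of referenced patent VP-655754:
  Base: filing + 16 years → 9 November 2025.
Terminal disclaimer: VP-779085 expires on the earlier of 4 February 2025 and 9 November 2025.

2025-02-04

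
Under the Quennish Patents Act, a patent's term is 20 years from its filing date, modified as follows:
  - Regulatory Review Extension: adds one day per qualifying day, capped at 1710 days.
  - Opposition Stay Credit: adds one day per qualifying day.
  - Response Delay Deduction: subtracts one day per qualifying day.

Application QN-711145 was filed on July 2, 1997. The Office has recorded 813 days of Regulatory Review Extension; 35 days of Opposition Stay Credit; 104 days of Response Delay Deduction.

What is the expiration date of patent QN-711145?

Base term: filing date + 20 years → 2 July 2017.
Regulatory Review Extension: 813 days (within the 1710-day cap) → +813 days → 23 September 2019.
Opposition Stay Credit: +35 days → 28 October 2019.
Response Delay Deduction: −104 days → 16 July 2019.

July 16, 2019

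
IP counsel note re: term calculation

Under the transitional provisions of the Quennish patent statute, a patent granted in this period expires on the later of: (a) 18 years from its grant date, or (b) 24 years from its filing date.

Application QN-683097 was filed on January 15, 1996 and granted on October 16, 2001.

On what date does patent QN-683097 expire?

(a) grant + 18 years → 16 October 2019.
(b) filing + 24 years → 15 January 2020.
Later of the two: 15 January 2020.

2020-01-15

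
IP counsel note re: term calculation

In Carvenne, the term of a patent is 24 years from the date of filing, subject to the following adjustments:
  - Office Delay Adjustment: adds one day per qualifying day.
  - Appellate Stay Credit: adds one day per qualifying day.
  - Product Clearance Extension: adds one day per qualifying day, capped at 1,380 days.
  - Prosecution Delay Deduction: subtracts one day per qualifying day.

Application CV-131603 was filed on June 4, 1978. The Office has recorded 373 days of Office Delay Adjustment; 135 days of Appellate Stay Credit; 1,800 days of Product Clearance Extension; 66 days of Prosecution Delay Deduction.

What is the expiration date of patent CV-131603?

Base term: filing date + 24 years → 4 June 2002.
Office Delay Adjustment: +373 days → 12 June 2003.
Appellate Stay Credit: +135 days → 25 October 2003.
Product Clearance Extension: 1800 days claimed exceeds the 1380-day cap, so +1380 days → 5 August 2007.
Prosecution Delay Deduction: −66 days → 31 May 2007.

2007-05-31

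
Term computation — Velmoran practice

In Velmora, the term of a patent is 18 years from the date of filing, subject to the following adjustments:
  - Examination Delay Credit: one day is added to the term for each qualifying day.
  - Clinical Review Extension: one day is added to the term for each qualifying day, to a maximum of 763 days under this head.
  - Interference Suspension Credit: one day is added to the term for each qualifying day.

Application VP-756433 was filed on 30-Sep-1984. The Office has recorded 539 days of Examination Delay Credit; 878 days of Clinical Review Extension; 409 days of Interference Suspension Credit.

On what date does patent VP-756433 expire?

Base term: filing date + 18 years → 30 September 2002.
Examination Delay Credit: +539 days → 22 March 2004.
Clinical Review Extension: 878 days claimed exceeds the 763-day cap, so +763 days → 24 April 2006.
Interference Suspension Credit: +409 days → 7 June 2007.

2007-06-07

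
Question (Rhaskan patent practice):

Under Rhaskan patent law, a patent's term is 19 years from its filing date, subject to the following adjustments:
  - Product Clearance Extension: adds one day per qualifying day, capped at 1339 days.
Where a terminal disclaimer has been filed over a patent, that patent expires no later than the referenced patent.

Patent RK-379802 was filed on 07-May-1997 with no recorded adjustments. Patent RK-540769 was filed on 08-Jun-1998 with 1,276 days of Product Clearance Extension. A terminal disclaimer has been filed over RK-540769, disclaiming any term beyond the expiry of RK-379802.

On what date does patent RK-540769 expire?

May 7, 2016

Natural term of RK-540769:
  Base: filing + 19 years → 8 June 2017.
  Product Clearance Extension: 1276 days (within the 1339-day cap) → +1276 days → 5 December 2020.
Expiry of referenced patent RK-379802:
  Base: filing + 19 years → 7 May 2016.
Terminal disclaimer: RK-540769 expires on the earlier of 5 December 2020 and 7 May 2016.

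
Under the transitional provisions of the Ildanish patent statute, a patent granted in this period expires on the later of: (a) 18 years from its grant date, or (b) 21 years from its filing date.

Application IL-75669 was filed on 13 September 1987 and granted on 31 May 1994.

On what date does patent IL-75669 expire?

(a) grant + 18 years → 31 May 2012.
(b) filing + 21 years → 13 September 2008.
Later of the two: 31 May 2012.

May 31, 2012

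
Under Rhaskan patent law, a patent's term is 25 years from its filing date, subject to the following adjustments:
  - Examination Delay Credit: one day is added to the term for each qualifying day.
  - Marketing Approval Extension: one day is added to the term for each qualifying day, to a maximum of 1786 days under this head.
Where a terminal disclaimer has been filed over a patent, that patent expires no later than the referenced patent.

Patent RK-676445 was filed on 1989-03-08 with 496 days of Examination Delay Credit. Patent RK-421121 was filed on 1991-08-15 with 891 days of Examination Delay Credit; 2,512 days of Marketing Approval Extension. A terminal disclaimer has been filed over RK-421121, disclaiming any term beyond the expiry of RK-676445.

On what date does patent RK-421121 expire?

2015-07-17

Natural term of RK-421121:
  Base: filing + 25 years → 15 August 2016.
  Examination Delay Credit: +891 days → 23 January 2019.
  Marketing Approval Extension: 2512 days claimed exceeds the 1786-day cap, so +1786 days → 14 December 2023.
Expiry of referenced patent RK-676445:
  Base: filing + 25 years → 8 March 2014.
  Examination Delay Credit: +496 days → 17 July 2015.
Terminal disclaimer: RK-421121 expires on the earlier of 14 December 2023 and 17 July 2015.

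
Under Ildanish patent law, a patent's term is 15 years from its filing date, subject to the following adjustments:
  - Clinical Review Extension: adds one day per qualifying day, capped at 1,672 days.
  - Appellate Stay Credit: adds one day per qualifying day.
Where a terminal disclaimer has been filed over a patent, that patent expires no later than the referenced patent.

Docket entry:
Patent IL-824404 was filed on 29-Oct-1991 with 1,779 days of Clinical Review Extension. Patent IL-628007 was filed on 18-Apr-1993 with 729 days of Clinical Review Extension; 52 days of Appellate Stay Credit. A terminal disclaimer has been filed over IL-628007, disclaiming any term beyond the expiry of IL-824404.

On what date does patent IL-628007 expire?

Natural term of IL-628007:
  Base: filing + 15 years → 18 April 2008.
  Clinical Review Extension: 729 days (within the 1672-day cap) → +729 days → 17 April 2010.
  Appellate Stay Credit: +52 days → 8 June 2010.
Expiry of referenced patent IL-824404:
  Base: filing + 15 years → 29 October 2006.
  Clinical Review Extension: 1779 days claimed exceeds the 1672-day cap, so +1672 days → 28 May 2011.
Terminal disclaimer: IL-628007 expires on the earlier of 8 June 2010 and 28 May 2011.

June 8, 2010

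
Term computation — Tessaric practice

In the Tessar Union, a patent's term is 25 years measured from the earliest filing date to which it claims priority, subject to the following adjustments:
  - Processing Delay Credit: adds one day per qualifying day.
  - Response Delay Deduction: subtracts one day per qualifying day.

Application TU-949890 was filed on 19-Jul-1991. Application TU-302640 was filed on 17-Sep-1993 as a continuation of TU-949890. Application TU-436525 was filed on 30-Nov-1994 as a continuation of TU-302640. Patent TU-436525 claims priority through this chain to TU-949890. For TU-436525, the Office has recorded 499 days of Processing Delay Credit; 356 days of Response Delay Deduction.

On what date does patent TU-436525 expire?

2016-12-09

Earliest priority filing: 19 July 1991.
Base term: 19 July 1991 + 25 years → 19 July 2016.
Processing Delay Credit: +499 days → 30 November 2017.
Response Delay Deduction: −356 days → 9 December 2016.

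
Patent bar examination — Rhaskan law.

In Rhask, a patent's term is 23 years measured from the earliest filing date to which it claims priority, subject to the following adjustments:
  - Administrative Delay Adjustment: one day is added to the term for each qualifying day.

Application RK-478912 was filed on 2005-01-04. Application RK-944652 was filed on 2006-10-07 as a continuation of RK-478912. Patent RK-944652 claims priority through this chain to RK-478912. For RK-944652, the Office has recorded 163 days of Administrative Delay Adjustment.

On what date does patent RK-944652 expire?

June 15, 2028

Earliest priority filing: 4 January 2005.
Base term: 4 January 2005 + 23 years → 4 January 2028.
Administrative Delay Adjustment: +163 days → 15 June 2028.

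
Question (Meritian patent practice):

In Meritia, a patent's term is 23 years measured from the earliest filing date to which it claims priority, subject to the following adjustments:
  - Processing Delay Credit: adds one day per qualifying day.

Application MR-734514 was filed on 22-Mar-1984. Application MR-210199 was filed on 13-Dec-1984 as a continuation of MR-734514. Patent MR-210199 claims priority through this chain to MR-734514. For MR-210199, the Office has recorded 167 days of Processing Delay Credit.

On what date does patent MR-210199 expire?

2007-09-05

Earliest priority filing: 22 March 1984.
Base term: 22 March 1984 + 23 years → 22 March 2007.
Processing Delay Credit: +167 days → 5 September 2007.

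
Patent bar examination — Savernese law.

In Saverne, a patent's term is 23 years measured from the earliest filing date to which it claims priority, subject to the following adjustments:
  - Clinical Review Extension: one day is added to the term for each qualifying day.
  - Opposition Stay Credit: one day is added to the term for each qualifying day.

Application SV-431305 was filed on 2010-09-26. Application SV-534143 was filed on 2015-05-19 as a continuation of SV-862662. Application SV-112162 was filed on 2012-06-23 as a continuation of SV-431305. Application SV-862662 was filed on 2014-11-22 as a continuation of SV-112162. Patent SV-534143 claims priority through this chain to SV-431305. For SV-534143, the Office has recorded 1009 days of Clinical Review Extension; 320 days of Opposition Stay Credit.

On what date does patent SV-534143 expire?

Earliest priority filing: 26 September 2010.
Base term: 26 September 2010 + 23 years → 26 September 2033.
Clinical Review Extension: +1009 days → 1 July 2036.
Opposition Stay Credit: +320 days → 17 May 2037.

2037-05-17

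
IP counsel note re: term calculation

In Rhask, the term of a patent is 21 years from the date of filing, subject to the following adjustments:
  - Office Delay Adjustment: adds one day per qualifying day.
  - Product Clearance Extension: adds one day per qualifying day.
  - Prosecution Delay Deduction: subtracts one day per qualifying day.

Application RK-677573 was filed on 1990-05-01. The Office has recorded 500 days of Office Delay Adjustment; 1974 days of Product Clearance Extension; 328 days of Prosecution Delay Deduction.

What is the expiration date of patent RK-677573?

Base term: filing date + 21 years → 1 May 2011.
Office Delay Adjustment: +500 days → 12 September 2012.
Product Clearance Extension: +1974 days → 7 February 2018.
Prosecution Delay Deduction: −328 days → 16 March 2017.

2017-03-16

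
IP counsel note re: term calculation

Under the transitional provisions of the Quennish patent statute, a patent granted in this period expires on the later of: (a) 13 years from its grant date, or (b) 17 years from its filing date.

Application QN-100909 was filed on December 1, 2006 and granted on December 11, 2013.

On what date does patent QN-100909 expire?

(a) grant + 13 years → 11 December 2026.
(b) filing + 17 years → 1 December 2023.
Later of the two: 11 December 2026.

2026-12-11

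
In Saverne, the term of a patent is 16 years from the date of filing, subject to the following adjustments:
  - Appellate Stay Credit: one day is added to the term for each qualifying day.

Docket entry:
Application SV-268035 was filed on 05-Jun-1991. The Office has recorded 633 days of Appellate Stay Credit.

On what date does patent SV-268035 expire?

February 27, 2009

Base term: filing date + 16 years → 5 June 2007.
Appellate Stay Credit: +633 days → 27 February 2009.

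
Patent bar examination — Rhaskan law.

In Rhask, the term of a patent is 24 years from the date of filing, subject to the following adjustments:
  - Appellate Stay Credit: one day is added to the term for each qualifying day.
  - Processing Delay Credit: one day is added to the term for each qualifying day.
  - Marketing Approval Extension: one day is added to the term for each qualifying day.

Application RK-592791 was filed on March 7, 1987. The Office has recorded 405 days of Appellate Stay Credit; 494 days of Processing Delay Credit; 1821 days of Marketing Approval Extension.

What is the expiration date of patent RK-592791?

2018-08-17

Base term: filing date + 24 years → 7 March 2011.
Appellate Stay Credit: +405 days → 15 April 2012.
Processing Delay Credit: +494 days → 22 August 2013.
Marketing Approval Extension: +1821 days → 17 August 2018.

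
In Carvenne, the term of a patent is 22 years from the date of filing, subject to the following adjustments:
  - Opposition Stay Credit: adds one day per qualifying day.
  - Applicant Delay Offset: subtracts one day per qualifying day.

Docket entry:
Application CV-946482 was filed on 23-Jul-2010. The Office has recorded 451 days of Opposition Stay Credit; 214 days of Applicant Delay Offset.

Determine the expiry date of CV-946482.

Base term: filing date + 22 years → 23 July 2032.
Opposition Stay Credit: +451 days → 17 October 2033.
Applicant Delay Offset: −214 days → 17 March 2033.

2033-03-17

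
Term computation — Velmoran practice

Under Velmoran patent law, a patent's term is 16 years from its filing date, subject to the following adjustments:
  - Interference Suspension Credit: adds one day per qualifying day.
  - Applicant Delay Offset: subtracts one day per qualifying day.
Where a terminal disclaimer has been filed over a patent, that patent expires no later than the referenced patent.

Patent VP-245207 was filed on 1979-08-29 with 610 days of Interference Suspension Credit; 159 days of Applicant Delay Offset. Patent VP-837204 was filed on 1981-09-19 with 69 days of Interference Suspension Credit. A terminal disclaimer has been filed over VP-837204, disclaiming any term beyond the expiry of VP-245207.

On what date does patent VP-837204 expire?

Natural term of VP-837204:
  Base: filing + 16 years → 19 September 1997.
  Interference Suspension Credit: +69 days → 27 November 1997.
Expiry of referenced patent VP-245207:
  Base: filing + 16 years → 29 August 1995.
  Interference Suspension Credit: +610 days → 30 April 1997.
  Applicant Delay Offset: −159 days → 22 November 1996.
Terminal disclaimer: VP-837204 expires on the earlier of 27 November 1997 and 22 November 1996.

1996-11-22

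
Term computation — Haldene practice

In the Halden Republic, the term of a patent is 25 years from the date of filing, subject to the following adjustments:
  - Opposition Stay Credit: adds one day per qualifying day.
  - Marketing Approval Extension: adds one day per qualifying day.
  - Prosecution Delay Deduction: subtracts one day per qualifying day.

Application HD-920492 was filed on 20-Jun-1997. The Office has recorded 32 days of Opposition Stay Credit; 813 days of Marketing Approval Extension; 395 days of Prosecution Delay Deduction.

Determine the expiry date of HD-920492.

September 13, 2023

Base term: filing date + 25 years → 20 June 2022.
Opposition Stay Credit: +32 days → 22 July 2022.
Marketing Approval Extension: +813 days → 12 October 2024.
Prosecution Delay Deduction: −395 days → 13 September 2023.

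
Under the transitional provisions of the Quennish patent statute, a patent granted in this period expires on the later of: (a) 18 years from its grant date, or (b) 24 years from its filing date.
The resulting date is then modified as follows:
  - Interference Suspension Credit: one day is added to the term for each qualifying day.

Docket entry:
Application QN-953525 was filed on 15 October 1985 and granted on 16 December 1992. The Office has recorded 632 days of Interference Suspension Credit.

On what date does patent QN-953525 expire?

2012-09-08

(a) grant + 18 years → 16 December 2010.
(b) filing + 24 years → 15 October 2009.
Later of the two: 16 December 2010.
Interference Suspension Credit: +632 days → 8 September 2012.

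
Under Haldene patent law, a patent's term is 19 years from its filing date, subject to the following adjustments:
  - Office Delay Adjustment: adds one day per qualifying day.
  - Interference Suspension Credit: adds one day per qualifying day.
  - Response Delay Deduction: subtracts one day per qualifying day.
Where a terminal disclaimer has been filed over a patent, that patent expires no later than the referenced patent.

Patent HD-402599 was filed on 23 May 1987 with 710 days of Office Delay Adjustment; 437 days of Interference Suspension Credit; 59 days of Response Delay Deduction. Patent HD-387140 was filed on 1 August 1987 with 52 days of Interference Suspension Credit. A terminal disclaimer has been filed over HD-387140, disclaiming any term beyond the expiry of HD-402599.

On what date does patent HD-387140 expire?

Natural term of HD-387140:
  Base: filing + 19 years → 1 August 2006.
  Interference Suspension Credit: +52 days → 22 September 2006.
Expiry of referenced patent HD-402599:
  Base: filing + 19 years → 23 May 2006.
  Office Delay Adjustment: +710 days → 2 May 2008.
  Interference Suspension Credit: +437 days → 13 July 2009.
  Response Delay Deduction: −59 days → 15 May 2009.
Terminal disclaimer: HD-387140 expires on the earlier of 22 September 2006 and 15 May 2009.

September 22, 2006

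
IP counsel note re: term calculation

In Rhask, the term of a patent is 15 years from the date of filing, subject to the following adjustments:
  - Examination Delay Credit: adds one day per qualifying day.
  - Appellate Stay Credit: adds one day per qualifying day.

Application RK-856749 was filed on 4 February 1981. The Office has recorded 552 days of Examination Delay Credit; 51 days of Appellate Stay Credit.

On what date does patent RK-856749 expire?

Base term: filing date + 15 years → 4 February 1996.
Examination Delay Credit: +552 days → 9 August 1997.
Appellate Stay Credit: +51 days → 29 September 1997.

September 29, 1997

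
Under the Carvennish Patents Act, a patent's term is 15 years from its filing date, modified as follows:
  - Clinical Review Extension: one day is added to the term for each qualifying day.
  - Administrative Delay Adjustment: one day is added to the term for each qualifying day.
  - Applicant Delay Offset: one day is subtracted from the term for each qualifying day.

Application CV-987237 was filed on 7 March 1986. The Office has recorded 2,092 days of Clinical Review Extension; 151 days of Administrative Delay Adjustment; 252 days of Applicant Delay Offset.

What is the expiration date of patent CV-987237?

2006-08-19

Base term: filing date + 15 years → 7 March 2001.
Clinical Review Extension: +2092 days → 28 November 2006.
Administrative Delay Adjustment: +151 days → 28 April 2007.
Applicant Delay Offset: −252 days → 19 August 2006.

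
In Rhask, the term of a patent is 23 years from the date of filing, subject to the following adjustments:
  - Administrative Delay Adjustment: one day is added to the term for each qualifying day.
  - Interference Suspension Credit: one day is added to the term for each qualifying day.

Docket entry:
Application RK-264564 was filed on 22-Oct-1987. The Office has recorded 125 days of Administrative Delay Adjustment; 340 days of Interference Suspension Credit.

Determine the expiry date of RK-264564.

Base term: filing date + 23 years → 22 October 2010.
Administrative Delay Adjustment: +125 days → 24 February 2011.
Interference Suspension Credit: +340 days → 30 January 2012.

2012-01-30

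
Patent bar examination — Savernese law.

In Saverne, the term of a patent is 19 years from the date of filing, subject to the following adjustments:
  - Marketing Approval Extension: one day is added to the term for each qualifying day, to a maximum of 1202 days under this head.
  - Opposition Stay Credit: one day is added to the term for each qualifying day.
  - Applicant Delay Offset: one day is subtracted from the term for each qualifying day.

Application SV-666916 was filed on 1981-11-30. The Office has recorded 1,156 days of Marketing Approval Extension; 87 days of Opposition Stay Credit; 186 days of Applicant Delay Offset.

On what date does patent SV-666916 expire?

Base term: filing date + 19 years → 30 November 2000.
Marketing Approval Extension: 1156 days (within the 1202-day cap) → +1156 days → 30 January 2004.
Opposition Stay Credit: +87 days → 26 April 2004.
Applicant Delay Offset: −186 days → 23 October 2003.

October 23, 2003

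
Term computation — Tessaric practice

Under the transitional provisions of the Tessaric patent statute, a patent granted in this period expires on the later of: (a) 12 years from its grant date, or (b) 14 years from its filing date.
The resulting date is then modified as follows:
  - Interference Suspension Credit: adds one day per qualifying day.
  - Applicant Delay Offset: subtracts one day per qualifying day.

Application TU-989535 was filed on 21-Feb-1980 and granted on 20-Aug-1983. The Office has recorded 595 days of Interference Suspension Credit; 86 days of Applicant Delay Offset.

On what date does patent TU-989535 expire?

January 10, 1997

(a) grant + 12 years → 20 August 1995.
(b) filing + 14 years → 21 February 1994.
Later of the two: 20 August 1995.
Interference Suspension Credit: +595 days → 6 April 1997.
Applicant Delay Offset: −86 days → 10 January 1997.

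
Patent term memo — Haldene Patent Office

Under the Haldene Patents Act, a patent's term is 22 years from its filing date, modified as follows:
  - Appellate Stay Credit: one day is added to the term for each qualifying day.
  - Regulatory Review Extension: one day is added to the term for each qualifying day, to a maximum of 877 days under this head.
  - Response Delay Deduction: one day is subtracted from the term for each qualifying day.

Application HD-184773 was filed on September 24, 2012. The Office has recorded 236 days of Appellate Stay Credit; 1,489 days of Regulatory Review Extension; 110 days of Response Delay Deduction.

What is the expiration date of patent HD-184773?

Base term: filing date + 22 years → 24 September 2034.
Appellate Stay Credit: +236 days → 18 May 2035.
Regulatory Review Extension: 1489 days claimed exceeds the 877-day cap, so +877 days → 11 October 2037.
Response Delay Deduction: −110 days → 23 June 2037.

2037-06-23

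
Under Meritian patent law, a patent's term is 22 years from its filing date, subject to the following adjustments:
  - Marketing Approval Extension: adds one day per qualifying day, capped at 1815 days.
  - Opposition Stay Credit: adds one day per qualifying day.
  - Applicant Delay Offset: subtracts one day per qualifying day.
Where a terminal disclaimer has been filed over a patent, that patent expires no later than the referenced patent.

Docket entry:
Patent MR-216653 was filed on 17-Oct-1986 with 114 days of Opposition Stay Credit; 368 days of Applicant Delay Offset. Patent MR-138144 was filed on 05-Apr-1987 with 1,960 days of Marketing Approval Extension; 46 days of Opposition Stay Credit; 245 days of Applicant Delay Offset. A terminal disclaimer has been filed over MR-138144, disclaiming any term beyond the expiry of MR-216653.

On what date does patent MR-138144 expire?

Natural term of MR-138144:
  Base: filing + 22 years → 5 April 2009.
  Marketing Approval Extension: 1960 days claimed exceeds the 1815-day cap, so +1815 days → 25 March 2014.
  Opposition Stay Credit: +46 days → 10 May 2014.
  Applicant Delay Offset: −245 days → 7 September 2013.
Expiry of referenced patent MR-216653:
  Base: filing + 22 years → 17 October 2008.
  Opposition Stay Credit: +114 days → 8 February 2009.
  Applicant Delay Offset: −368 days → 6 February 2008.
Terminal disclaimer: MR-138144 expires on the earlier of 7 September 2013 and 6 February 2008.

2008-02-06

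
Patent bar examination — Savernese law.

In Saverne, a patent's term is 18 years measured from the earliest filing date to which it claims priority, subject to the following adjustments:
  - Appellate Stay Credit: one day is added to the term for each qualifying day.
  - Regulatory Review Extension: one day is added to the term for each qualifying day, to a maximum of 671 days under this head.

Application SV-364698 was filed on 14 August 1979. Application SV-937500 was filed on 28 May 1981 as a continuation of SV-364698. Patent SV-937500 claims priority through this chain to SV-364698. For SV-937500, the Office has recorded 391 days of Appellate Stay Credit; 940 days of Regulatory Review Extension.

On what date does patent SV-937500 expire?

Earliest priority filing: 14 August 1979.
Base term: 14 August 1979 + 18 years → 14 August 1997.
Appellate Stay Credit: +391 days → 9 September 1998.
Regulatory Review Extension: 940 days claimed exceeds the 671-day cap, so +671 days → 11 July 2000.

July 11, 2000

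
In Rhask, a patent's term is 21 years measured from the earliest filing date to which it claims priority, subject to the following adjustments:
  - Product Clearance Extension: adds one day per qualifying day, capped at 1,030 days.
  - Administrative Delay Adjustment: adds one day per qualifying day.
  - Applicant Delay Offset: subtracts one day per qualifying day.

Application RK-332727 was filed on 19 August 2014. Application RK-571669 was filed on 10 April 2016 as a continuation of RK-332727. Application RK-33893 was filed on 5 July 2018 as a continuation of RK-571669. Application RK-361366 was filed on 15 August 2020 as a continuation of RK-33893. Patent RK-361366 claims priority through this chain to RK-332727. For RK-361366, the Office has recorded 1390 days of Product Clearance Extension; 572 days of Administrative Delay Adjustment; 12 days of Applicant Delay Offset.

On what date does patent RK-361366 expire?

Earliest priority filing: 19 August 2014.
Base term: 19 August 2014 + 21 years → 19 August 2035.
Product Clearance Extension: 1390 days claimed exceeds the 1030-day cap, so +1030 days → 14 June 2038.
Administrative Delay Adjustment: +572 days → 7 January 2040.
Applicant Delay Offset: −12 days → 26 December 2039.

December 26, 2039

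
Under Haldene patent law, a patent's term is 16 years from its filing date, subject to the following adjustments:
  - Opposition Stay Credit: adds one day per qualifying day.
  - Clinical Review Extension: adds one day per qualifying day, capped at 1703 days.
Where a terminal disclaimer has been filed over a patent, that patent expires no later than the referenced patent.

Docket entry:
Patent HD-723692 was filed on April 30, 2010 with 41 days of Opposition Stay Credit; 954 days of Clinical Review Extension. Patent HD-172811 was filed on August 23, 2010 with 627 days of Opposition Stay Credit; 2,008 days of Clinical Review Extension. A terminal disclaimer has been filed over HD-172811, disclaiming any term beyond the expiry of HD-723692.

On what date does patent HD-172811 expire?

Natural term of HD-172811:
  Base: filing + 16 years → 23 August 2026.
  Opposition Stay Credit: +627 days → 11 May 2028.
  Clinical Review Extension: 2008 days claimed exceeds the 1703-day cap, so +1703 days → 8 January 2033.
Expiry of referenced patent HD-723692:
  Base: filing + 16 years → 30 April 2026.
  Opposition Stay Credit: +41 days → 10 June 2026.
  Clinical Review Extension: 954 days (within the 1703-day cap) → +954 days → 19 January 2029.
Terminal disclaimer: HD-172811 expires on the earlier of 8 January 2033 and 19 January 2029.

January 19, 2029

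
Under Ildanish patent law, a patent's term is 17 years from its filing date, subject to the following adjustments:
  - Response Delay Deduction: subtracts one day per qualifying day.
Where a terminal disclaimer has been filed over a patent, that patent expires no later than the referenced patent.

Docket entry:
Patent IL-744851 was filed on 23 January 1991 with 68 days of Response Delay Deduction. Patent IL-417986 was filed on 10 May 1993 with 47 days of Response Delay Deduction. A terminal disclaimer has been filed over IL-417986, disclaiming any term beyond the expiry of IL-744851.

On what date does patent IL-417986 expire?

Natural term of IL-417986:
  Base: filing + 17 years → 10 May 2010.
  Response Delay Deduction: −47 days → 24 March 2010.
Expiry of referenced patent IL-744851:
  Base: filing + 17 years → 23 January 2008.
  Response Delay Deduction: −68 days → 16 November 2007.
Terminal disclaimer: IL-417986 expires on the earlier of 24 March 2010 and 16 November 2007.

November 16, 2007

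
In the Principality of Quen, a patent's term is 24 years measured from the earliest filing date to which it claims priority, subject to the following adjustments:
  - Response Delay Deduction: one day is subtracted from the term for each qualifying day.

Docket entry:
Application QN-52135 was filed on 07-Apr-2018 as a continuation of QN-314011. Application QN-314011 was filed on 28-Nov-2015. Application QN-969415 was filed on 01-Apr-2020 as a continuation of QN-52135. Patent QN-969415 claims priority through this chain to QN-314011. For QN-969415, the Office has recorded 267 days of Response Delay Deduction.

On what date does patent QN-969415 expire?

Earliest priority filing: 28 November 2015.
Base term: 28 November 2015 + 24 years → 28 November 2039.
Response Delay Deduction: −267 days → 6 March 2039.

2039-03-06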